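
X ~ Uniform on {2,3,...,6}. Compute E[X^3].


E[X^3] = (1/5) * sum(x^3 for x=2..6)
= 440/5 = 88

88


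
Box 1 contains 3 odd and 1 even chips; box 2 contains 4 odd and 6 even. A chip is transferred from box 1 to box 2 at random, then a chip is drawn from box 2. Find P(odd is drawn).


P(transfer odd) = 3/4; P(transfer even) = 1/4
If odd transferred: Urn II has 5 odd of 11, so P(odd|odd moved) = 5/11
If even transferred: Urn II has 4 odd of 11, so P(odd|even moved) = 4/11
By total probability: P(odd) = 3/4*5/11 + 1/4*4/11 = 19/44

19/44


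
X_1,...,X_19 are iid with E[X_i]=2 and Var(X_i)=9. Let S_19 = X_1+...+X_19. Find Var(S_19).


By independence, Var(S_n) = n*Var(X_1) = 19*9 = 171

171


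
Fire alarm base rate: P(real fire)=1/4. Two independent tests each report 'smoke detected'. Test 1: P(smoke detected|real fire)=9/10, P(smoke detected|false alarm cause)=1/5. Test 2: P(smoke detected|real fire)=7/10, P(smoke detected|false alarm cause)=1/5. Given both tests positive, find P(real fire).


After test 1: P(+) = 9/10*1/4 + 1/5*3/4 = 3/8
P(B|+) = (9/40)/(3/8) = 3/5
After test 2 (use post1 as new prior): P(+) = 7/10*3/5 + 1/5*2/5 = 1/2
P(B|+,+) = (21/50)/(1/2) = 21/25

21/25


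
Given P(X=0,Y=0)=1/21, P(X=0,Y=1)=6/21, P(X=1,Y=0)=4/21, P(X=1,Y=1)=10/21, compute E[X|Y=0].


P(Y=0) = 5/21
E[X|Y=0] = (0*1 + 1*4)/5 = 4/5

4/5


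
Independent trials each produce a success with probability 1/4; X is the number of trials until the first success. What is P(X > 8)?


P(X > 8) = P(first 8 trials all fail) = (1-p)^8 = (3/4)^8 = 6561/65536

6561/65536


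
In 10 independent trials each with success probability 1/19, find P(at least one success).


P(at least one) = 1 - P(none)
P(none) = (1 - 1/19)^10 = (18/19)^10 = 3570467226624/6131066257801
P(at least one) = 1 - 3570467226624/6131066257801 = 2560599031177/6131066257801

2560599031177/6131066257801


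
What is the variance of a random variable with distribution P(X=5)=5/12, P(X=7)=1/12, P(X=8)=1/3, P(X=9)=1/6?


E[X] = 41/6, E[X^2] = 148/3
Var(X) = E[X^2] - (E[X])^2 = 148/3 - (41/6)^2 = 95/36

95/36


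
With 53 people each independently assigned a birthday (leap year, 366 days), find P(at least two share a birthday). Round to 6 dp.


P(all different) = prod((366-i)/366 for i=0..52) = 0.019079
P(at least one match) = 1 - 0.019079 = 0.980921

0.980921


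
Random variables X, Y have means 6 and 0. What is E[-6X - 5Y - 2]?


E[-6X - 5Y - 2] = -6*E[X] - 5*E[Y] - 2
= (-6)*(6) + (-5)*(0) + (-2)
= -36 + 0 - 2 = -38

-38


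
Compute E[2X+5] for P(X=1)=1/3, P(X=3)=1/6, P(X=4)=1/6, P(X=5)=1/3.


E[2X+5] = sum(g(x)*P(x))
= 7*1/3 + 11*1/6 + 13*1/6 + 15*1/3
= 34/3

34/3


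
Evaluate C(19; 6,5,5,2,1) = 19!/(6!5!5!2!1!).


19! = 121645100408832000
Denominator: 6!=720 * 5!=120 * 5!=120 * 2!=2 * 1!=1
Coefficient = 121645100408832000 / 20736000 = 5866372512

5866372512


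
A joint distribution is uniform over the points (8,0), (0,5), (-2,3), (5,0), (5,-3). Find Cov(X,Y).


E[X]=16/5, E[Y]=1, E[XY]=-21/5
Cov(X,Y) = E[XY] - E[X]E[Y] = -21/5 - 16/5*1 = -37/5

-37/5


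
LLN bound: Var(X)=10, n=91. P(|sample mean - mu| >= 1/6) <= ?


Var(Xbar) = Var(X)/n = 10/91
Chebyshev: P(|Xbar-mu| >= 1/6) <= Var(Xbar)/(1/6)^2 = (10/91)/(1/36) = 360/91
Bound exceeds 1, so trivial bound: 1

1


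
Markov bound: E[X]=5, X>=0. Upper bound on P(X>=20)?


Markov: P(X >= a) <= E[X]/a
P(X >= 20) <= 5/20 = 1/4

1/4


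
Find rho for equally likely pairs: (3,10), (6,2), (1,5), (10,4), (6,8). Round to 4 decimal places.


Cov(X,Y) = -3.1600, Var(X) = 9.3600, Var(Y) = 8.1600
rho = Cov/(sqrt(VarX)*sqrt(VarY)) = -0.3616

-0.3616


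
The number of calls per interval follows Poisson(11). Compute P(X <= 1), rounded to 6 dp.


P(X<=1) = e^(-11)*11^0/0! + e^(-11)*11^1/1!
≈ 0.0000167017 + 0.0001837187
= 0.0002004204
≈ 0.000200

0.000200


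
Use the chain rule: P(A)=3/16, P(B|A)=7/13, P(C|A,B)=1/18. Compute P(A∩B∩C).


P(A∩B∩C) = P(A) * P(B|A) * P(C|A∩B)
= 3/16 * 7/13 * 1/18
= 21/208 * 1/18 = 7/1248

7/1248


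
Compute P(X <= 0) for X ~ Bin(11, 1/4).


P(X<=0) = P(X=0)
= 177147/4194304
= 177147/4194304

177147/4194304


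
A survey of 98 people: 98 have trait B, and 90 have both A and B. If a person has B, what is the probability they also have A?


P(A|B) = P(A∩B)/P(B) = (90/98)/(98/98) = 90/98 = 45/49

45/49


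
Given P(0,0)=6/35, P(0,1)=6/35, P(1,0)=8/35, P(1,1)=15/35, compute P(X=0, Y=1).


Read from table: P(X=0, Y=1) = 6/35

6/35


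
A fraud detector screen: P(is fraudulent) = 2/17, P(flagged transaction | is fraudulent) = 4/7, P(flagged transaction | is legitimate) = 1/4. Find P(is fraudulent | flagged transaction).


P(A) = P(A|B)P(B) + P(A|B')P(B') = 4/7*2/17 + 1/4*15/17 = 137/476
P(B|A) = P(A|B)P(B)/P(A) = (8/119)/(137/476) = 32/137

32/137


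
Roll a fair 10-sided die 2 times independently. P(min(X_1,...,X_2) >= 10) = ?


P(min >= 10) = P(all X_i >= 10) = (P(X_1 >= 10))^2
= (1/10)^2 = 1/100

1/100


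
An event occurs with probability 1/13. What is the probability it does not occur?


P(A') = 1 - P(A) = 1 - 1/13 = 12/13

12/13


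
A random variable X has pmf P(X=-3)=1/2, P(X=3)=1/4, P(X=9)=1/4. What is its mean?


E[X] = sum(x * P(x))
= -3*1/2 + 3*1/4 + 9*1/4
= 3/2

3/2


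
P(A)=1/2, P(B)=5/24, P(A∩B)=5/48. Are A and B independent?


P(A)*P(B) = 1/2*5/24 = 5/48
P(A∩B) = 5/48, which equals P(A)P(B), so independent

Yes, A and B are independent


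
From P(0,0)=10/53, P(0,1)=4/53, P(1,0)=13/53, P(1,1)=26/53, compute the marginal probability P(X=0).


P(X=0) = P(0,0)+P(0,1) = 10/53 + 4/53 = 14/53

14/53


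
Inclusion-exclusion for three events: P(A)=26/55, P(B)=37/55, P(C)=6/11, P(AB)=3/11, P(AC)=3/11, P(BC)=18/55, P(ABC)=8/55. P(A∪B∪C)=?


P(A∪B∪C) = P(A)+P(B)+P(C) - P(AB)-P(AC)-P(BC) + P(ABC)
= 26/55+37/55+6/11 - 3/11-3/11-18/55 + 8/55
= 53/55

53/55


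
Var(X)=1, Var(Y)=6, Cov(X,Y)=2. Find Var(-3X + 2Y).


Var(-3X + 2Y) = (-3)^2*Var(X) + 2^2*Var(Y) + 2*(-3)*2*Cov(X,Y)
= 9*1 + 4*6 - 12*2
= 9 + 24 - 24 = 9

9


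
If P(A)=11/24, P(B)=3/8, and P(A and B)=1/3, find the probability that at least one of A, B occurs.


P(A∪B) = P(A) + P(B) - P(A∩B)
= 11/24 + 3/8 - 1/3 = 1/2

1/2


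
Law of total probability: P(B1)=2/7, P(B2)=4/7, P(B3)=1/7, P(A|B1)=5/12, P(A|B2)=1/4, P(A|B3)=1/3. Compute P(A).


P(A) = P(A|B1)P(B1) + P(A|B2)P(B2) + P(A|B3)P(B3)
= 5/12*2/7 + 1/4*4/7 + 1/3*1/7
= 5/42 + 1/7 + 1/21 = 13/42

13/42


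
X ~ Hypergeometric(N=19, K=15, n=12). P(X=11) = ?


P(X=11) = C(15,11)*C(4,1) / C(19,12)
= 1365*4 / 50388
= 5460/50388 = 35/323

35/323


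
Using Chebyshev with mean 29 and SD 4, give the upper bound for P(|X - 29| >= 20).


k = 20/4 = 5
Chebyshev: P(|X-mu| >= k*sigma) <= 1/k^2 = 1/5^2 = 1/25

1/25


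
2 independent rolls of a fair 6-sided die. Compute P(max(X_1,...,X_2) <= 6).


P(max <= 6) = P(all X_i <= 6) = (P(X_1 <= 6))^2
= (6/6)^2 = 1^2 = 1

1


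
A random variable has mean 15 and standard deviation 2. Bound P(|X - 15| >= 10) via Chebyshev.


k = 10/2 = 5
Chebyshev: P(|X-mu| >= k*sigma) <= 1/k^2 = 1/5^2 = 1/25

1/25


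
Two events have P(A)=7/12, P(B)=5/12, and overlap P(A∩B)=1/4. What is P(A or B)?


P(A∪B) = P(A) + P(B) - P(A∩B)
= 7/12 + 5/12 - 1/4 = 3/4

3/4


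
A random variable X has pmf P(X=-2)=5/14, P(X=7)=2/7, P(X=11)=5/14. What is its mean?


E[X] = sum(x * P(x))
= -2*5/14 + 7*2/7 + 11*5/14
= 73/14

73/14


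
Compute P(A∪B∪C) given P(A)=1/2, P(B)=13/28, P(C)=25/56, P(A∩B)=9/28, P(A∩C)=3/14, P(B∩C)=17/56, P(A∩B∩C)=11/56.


P(A∪B∪C) = P(A)+P(B)+P(C) - P(AB)-P(AC)-P(BC) + P(ABC)
= 1/2+13/28+25/56 - 9/28-3/14-17/56 + 11/56
= 43/56

43/56


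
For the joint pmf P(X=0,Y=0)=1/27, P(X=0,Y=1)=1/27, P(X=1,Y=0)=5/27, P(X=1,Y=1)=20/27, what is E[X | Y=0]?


P(Y=0) = 6/27
E[X|Y=0] = (0*1 + 1*5)/6 = 5/6

5/6


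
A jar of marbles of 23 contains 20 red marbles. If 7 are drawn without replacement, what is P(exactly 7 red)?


P(X=7) = C(20,7)*C(3,0) / C(23,7)
= 77520*1 / 245157
= 77520/245157 = 80/253

80/253


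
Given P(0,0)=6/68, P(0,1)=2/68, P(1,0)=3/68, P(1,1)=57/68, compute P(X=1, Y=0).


Read from table: P(X=1, Y=0) = 3/68

3/68


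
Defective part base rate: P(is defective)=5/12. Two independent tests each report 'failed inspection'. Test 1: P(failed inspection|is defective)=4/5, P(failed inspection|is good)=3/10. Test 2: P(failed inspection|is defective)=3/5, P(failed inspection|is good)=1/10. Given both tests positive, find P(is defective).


After test 1: P(+) = 4/5*5/12 + 3/10*7/12 = 61/120
P(B|+) = (1/3)/(61/120) = 40/61
After test 2 (use post1 as new prior): P(+) = 3/5*40/61 + 1/10*21/61 = 261/610
P(B|+,+) = (24/61)/(261/610) = 80/87

80/87


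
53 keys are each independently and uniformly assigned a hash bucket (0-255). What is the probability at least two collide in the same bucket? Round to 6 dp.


P(all different) = prod((256-i)/256 for i=0..52) = 0.003046
P(at least one match) = 1 - 0.003046 = 0.996954

0.996954


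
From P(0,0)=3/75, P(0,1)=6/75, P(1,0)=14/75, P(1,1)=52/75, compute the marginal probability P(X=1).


P(X=1) = P(1,0)+P(1,1) = 14/75 + 52/75 = 66/75 = 22/25

22/25


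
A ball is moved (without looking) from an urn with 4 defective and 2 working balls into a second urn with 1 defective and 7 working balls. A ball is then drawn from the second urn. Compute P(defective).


P(transfer defective) = 4/6 = 2/3; P(transfer working) = 1/3
If defective transferred: Urn II has 2 defective of 9, so P(defective|defective moved) = 2/9
If working transferred: Urn II has 1 defective of 9, so P(defective|working moved) = 1/9
By total probability: P(defective) = 2/3*2/9 + 1/3*1/9 = 5/27

5/27


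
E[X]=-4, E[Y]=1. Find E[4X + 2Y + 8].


E[4X + 2Y + 8] = 4*E[X] + 2*E[Y] + 8
= (4)*(-4) + (2)*(1) + (8)
= -16 + 2 + 8 = -6

-6


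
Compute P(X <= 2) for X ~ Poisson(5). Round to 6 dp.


P(X<=2) = e^(-5)*5^0/0! + e^(-5)*5^1/1! + e^(-5)*5^2/2!
≈ 0.0067379470 + 0.0336897350 + 0.0842243375
= 0.1246520195
≈ 0.124652

0.124652


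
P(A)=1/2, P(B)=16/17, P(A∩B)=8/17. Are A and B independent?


P(A)*P(B) = 1/2*16/17 = 8/17
P(A∩B) = 8/17, which equals P(A)P(B), so independent

Yes, A and B are independent


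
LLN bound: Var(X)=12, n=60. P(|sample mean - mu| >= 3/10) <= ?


Var(Xbar) = Var(X)/n = 12/60
Chebyshev: P(|Xbar-mu| >= 3/10) <= Var(Xbar)/(3/10)^2 = (1/5)/(9/100) = 20/9
Bound exceeds 1, so trivial bound: 1

1


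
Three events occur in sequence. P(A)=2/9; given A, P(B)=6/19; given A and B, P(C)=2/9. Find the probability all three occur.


P(A∩B∩C) = P(A) * P(B|A) * P(C|A∩B)
= 2/9 * 6/19 * 2/9
= 4/57 * 2/9 = 8/513

8/513


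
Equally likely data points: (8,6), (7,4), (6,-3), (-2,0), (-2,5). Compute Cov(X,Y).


E[X]=17/5, E[Y]=12/5, E[XY]=48/5
Cov(X,Y) = E[XY] - E[X]E[Y] = 48/5 - 17/5*12/5 = 36/25

36/25


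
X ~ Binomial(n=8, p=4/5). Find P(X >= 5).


P(X>=5) = P(X=5) + P(X=6) + P(X=7) + P(X=8)
= 57344/390625 + 114688/390625 + 131072/390625 + 65536/390625
= 73728/78125

73728/78125


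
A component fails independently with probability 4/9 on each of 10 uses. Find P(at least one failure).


P(at least one) = 1 - P(none)
P(none) = (1 - 4/9)^10 = (5/9)^10 = 9765625/3486784401
P(at least one) = 1 - 9765625/3486784401 = 3477018776/3486784401

3477018776/3486784401


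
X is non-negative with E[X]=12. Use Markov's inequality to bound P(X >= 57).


Markov: P(X >= a) <= E[X]/a
P(X >= 57) <= 12/57 = 4/19

4/19


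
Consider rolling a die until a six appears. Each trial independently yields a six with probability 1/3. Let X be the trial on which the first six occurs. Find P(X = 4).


P(X=4) = (1-p)^3 * p = (2/3)^3 * 1/3
= 8/27 * 1/3 = 8/81

8/81


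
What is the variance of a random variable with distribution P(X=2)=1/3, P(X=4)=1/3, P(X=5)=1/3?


E[X] = 11/3, E[X^2] = 15
Var(X) = E[X^2] - (E[X])^2 = 15 - (11/3)^2 = 14/9

14/9


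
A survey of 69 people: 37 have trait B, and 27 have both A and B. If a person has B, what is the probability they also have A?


P(A|B) = P(A∩B)/P(B) = (27/69)/(37/69) = 27/37

27/37


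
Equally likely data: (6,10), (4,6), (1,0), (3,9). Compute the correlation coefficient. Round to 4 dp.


Cov(X,Y) = 5.8750, Var(X) = 3.2500, Var(Y) = 15.1875
rho = Cov/(sqrt(VarX)*sqrt(VarY)) = 0.8362

0.8362


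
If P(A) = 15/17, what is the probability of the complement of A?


P(A') = 1 - P(A) = 1 - 15/17 = 2/17

2/17


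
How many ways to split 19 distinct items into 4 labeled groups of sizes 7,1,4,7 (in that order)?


19! = 121645100408832000
Denominator: 7!=5040 * 1!=1 * 4!=24 * 7!=5040
Coefficient = 121645100408832000 / 609638400 = 199536480

199536480


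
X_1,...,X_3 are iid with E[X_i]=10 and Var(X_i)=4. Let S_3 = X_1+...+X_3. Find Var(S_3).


By independence, Var(S_n) = n*Var(X_1) = 3*4 = 12

12


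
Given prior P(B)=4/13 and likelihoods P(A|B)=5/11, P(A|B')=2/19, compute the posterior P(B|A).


P(A) = P(A|B)P(B) + P(A|B')P(B') = 5/11*4/13 + 2/19*9/13 = 578/2717
P(B|A) = P(A|B)P(B)/P(A) = (20/143)/(578/2717) = 190/289

190/289


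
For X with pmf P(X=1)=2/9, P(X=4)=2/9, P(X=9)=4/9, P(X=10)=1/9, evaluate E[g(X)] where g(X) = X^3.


E[X^3] = sum(g(x)*P(x))
= 1*2/9 + 64*2/9 + 729*4/9 + 1000*1/9
= 4046/9

4046/9


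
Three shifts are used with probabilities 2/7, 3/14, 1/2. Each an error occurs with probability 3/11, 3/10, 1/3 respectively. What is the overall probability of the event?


P(A) = P(A|B1)P(B1) + P(A|B2)P(B2) + P(A|B3)P(B3)
= 3/11*2/7 + 3/10*3/14 + 1/3*1/2
= 6/77 + 9/140 + 1/6 = 1427/4620

1427/4620


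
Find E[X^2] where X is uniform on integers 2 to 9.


E[X^2] = (1/8) * sum(x^2 for x=2..9)
= 284/8 = 71/2

71/2


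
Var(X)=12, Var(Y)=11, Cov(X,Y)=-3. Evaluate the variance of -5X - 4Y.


Var(-5X - 4Y) = (-5)^2*Var(X) + (-4)^2*Var(Y) + 2*(-5)*(-4)*Cov(X,Y)
= 25*12 + 16*11 + 40*(-3)
= 300 + 176 - 120 = 356

356


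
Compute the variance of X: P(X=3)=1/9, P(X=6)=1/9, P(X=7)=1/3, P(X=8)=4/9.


E[X] = 62/9, E[X^2] = 448/9
Var(X) = E[X^2] - (E[X])^2 = 448/9 - (62/9)^2 = 188/81

188/81


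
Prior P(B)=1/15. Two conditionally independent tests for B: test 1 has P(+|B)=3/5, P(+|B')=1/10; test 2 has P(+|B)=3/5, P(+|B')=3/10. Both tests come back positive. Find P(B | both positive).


After test 1: P(+) = 3/5*1/15 + 1/10*14/15 = 2/15
P(B|+) = (1/25)/(2/15) = 3/10
After test 2 (use post1 as new prior): P(+) = 3/5*3/10 + 3/10*7/10 = 39/100
P(B|+,+) = (9/50)/(39/100) = 6/13

6/13


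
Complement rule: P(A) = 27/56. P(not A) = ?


P(A') = 1 - P(A) = 1 - 27/56 = 29/56

29/56


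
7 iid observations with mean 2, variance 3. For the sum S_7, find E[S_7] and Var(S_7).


E[S_n] = n*mu = 7*2 = 14
Var(S_n) = n*sigma^2 = 7*3 = 21

E[S_7]=14, Var(S_7)=21


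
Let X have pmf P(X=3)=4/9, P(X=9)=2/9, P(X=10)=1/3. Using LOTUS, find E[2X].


E[2X] = sum(g(x)*P(x))
= 6*4/9 + 18*2/9 + 20*1/3
= 40/3

40/3


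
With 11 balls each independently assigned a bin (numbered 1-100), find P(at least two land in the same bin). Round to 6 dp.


P(all different) = prod((100-i)/100 for i=0..10) = 0.565341
P(at least one match) = 1 - 0.565341 = 0.434659

0.434659


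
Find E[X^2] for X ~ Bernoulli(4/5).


For Bernoulli: X in {0,1}
E[X^2] = 0^2*(1-4/5) + 1^2*4/5 = 4/5

4/5


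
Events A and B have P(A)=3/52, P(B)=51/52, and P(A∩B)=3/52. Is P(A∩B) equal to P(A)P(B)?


P(A)*P(B) = 3/52*51/52 = 153/2704
P(A∩B) = 3/52 != 153/2704, so not independent

No, A and B are not independent


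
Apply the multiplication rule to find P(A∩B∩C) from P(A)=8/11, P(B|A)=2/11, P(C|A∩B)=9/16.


P(A∩B∩C) = P(A) * P(B|A) * P(C|A∩B)
= 8/11 * 2/11 * 9/16
= 16/121 * 9/16 = 9/121

9/121


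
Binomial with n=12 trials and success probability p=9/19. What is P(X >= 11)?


P(X>=11) = P(X=11) + P(X=12)
= 3765727153080/2213314919066161 + 282429536481/2213314919066161
= 4048156689561/2213314919066161

4048156689561/2213314919066161


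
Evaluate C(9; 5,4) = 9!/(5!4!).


9! = 362880
Denominator: 5!=120 * 4!=24
Coefficient = 362880 / 2880 = 126

126


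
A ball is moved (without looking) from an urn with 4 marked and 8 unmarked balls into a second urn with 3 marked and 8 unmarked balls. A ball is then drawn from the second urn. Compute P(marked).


P(transfer marked) = 4/12 = 1/3; P(transfer unmarked) = 2/3
If marked transferred: Urn II has 4 marked of 12, so P(marked|marked moved) = 1/3
If unmarked transferred: Urn II has 3 marked of 12, so P(marked|unmarked moved) = 1/4
By total probability: P(marked) = 1/3*1/3 + 2/3*1/4 = 5/18

5/18


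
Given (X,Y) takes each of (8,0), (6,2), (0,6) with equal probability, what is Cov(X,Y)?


E[X]=14/3, E[Y]=8/3, E[XY]=4
Cov(X,Y) = E[XY] - E[X]E[Y] = 4 - 14/3*8/3 = -76/9

-76/9


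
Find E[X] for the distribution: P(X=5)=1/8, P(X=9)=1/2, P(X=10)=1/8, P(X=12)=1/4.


E[X] = sum(x * P(x))
= 5*1/8 + 9*1/2 + 10*1/8 + 12*1/4
= 75/8

75/8


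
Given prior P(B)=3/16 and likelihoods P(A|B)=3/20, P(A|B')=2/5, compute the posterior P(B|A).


P(A) = P(A|B)P(B) + P(A|B')P(B') = 3/20*3/16 + 2/5*13/16 = 113/320
P(B|A) = P(A|B)P(B)/P(A) = (9/320)/(113/320) = 9/113

9/113


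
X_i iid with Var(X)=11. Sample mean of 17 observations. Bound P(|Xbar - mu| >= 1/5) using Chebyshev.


Var(Xbar) = Var(X)/n = 11/17
Chebyshev: P(|Xbar-mu| >= 1/5) <= Var(Xbar)/(1/5)^2 = (11/17)/(1/25) = 275/17
Bound exceeds 1, so trivial bound: 1

1


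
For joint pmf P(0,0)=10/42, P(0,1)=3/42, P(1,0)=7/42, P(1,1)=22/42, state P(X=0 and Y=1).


Read from table: P(X=0, Y=1) = 3/42 = 1/14

1/14


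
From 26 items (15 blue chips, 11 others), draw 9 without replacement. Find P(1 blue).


P(X=1) = C(15,1)*C(11,8) / C(26,9)
= 15*165 / 3124550
= 2475/3124550 = 9/11362

9/11362


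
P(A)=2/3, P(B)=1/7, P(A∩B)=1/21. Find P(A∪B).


P(A∪B) = P(A) + P(B) - P(A∩B)
= 2/3 + 1/7 - 1/21 = 16/21

16/21


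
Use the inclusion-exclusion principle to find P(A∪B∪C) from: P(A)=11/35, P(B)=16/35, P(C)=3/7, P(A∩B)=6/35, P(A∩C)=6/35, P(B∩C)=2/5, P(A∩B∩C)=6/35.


P(A∪B∪C) = P(A)+P(B)+P(C) - P(AB)-P(AC)-P(BC) + P(ABC)
= 11/35+16/35+3/7 - 6/35-6/35-2/5 + 6/35
= 22/35

22/35


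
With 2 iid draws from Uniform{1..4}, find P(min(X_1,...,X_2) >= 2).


P(min >= 2) = P(all X_i >= 2) = (P(X_1 >= 2))^2
= (3/4)^2 = 9/16

9/16


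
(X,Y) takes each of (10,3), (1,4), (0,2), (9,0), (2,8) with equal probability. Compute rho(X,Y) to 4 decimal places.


Cov(X,Y) = -4.9600, Var(X) = 17.8400, Var(Y) = 7.0400
rho = Cov/(sqrt(VarX)*sqrt(VarY)) = -0.4426

-0.4426


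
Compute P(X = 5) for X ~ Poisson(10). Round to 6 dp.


P(X=5) = e^(-10) * 10^5 / 5!
≈ 0.00004539992976 * 100000 / 120
≈ 0.037833

0.037833


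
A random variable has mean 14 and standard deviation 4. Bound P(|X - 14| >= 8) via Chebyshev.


k = 8/4 = 2
Chebyshev: P(|X-mu| >= k*sigma) <= 1/k^2 = 1/2^2 = 1/4

1/4


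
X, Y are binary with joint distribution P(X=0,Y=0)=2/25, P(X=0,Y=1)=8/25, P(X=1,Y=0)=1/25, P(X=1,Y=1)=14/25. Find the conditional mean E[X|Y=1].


P(Y=1) = 22/25
E[X|Y=1] = (0*8 + 1*14)/22 = 14/22 = 7/11

7/11


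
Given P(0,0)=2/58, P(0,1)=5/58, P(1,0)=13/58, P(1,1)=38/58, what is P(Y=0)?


P(Y=0) = P(0,0)+P(1,0) = 2/58 + 13/58 = 15/58

15/58


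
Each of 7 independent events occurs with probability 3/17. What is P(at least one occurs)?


P(at least one) = 1 - P(none)
P(none) = (1 - 3/17)^7 = (14/17)^7 = 105413504/410338673
P(at least one) = 1 - 105413504/410338673 = 304925169/410338673

304925169/410338673


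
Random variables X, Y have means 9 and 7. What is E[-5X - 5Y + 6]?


E[-5X - 5Y + 6] = -5*E[X] - 5*E[Y] + 6
= (-5)*(9) + (-5)*(7) + (6)
= -45 - 35 + 6 = -74

-74


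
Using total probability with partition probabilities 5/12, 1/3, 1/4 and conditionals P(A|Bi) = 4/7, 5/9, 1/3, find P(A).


P(A) = P(A|B1)P(B1) + P(A|B2)P(B2) + P(A|B3)P(B3)
= 4/7*5/12 + 5/9*1/3 + 1/3*1/4
= 5/21 + 5/27 + 1/12 = 383/756

383/756


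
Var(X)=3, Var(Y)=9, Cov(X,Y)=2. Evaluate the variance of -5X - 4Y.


Var(-5X - 4Y) = (-5)^2*Var(X) + (-4)^2*Var(Y) + 2*(-5)*(-4)*Cov(X,Y)
= 25*3 + 16*9 + 40*2
= 75 + 144 + 80 = 299

299


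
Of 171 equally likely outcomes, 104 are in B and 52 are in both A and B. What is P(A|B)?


P(A|B) = P(A∩B)/P(B) = (52/171)/(104/171) = 52/104 = 1/2

1/2


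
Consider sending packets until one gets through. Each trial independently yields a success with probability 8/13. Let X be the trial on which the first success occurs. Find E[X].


For geometric (trials until first success), E[X] = 1/p = 1/(8/13) = 13/8

13/8


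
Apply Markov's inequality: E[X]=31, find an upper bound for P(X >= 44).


Markov: P(X >= a) <= E[X]/a
P(X >= 44) <= 31/44

31/44


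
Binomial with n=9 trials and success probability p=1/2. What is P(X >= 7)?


P(X>=7) = P(X=7) + P(X=8) + P(X=9)
= 9/128 + 9/512 + 1/512
= 23/256

23/256


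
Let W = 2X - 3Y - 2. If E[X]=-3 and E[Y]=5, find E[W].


E[2X - 3Y - 2] = 2*E[X] - 3*E[Y] - 2
= (2)*(-3) + (-3)*(5) + (-2)
= -6 - 15 - 2 = -23

-23


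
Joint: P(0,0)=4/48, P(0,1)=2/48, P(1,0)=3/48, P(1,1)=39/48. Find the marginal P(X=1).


P(X=1) = P(1,0)+P(1,1) = 3/48 + 39/48 = 42/48 = 7/8

7/8


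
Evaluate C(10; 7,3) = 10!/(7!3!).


10! = 3628800
Denominator: 7!=5040 * 3!=6
Coefficient = 3628800 / 30240 = 120

120


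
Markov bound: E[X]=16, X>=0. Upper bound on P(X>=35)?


Markov: P(X >= a) <= E[X]/a
P(X >= 35) <= 16/35

16/35


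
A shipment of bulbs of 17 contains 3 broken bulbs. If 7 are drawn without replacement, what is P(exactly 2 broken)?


P(X=2) = C(3,2)*C(14,5) / C(17,7)
= 3*2002 / 19448
= 6006/19448 = 21/68

21/68


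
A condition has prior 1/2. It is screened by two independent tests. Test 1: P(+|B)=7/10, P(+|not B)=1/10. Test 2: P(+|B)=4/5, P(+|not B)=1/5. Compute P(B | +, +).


After test 1: P(+) = 7/10*1/2 + 1/10*1/2 = 2/5
P(B|+) = (7/20)/(2/5) = 7/8
After test 2 (use post1 as new prior): P(+) = 4/5*7/8 + 1/5*1/8 = 29/40
P(B|+,+) = (7/10)/(29/40) = 28/29

28/29


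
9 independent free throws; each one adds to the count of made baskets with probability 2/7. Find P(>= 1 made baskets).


P(at least one) = 1 - P(none)
P(none) = (1 - 2/7)^9 = (5/7)^9 = 1953125/40353607
P(at least one) = 1 - 1953125/40353607 = 38400482/40353607

38400482/40353607


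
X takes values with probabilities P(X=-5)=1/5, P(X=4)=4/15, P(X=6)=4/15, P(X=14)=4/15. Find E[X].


E[X] = sum(x * P(x))
= -5*1/5 + 4*4/15 + 6*4/15 + 14*4/15
= 27/5

27/5


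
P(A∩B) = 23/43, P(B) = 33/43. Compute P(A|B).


P(A|B) = P(A∩B)/P(B) = (23/43)/(33/43) = 23/33

23/33


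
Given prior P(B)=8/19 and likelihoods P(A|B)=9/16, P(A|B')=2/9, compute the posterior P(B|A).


P(A) = P(A|B)P(B) + P(A|B')P(B') = 9/16*8/19 + 2/9*11/19 = 125/342
P(B|A) = P(A|B)P(B)/P(A) = (9/38)/(125/342) = 81/125

81/125


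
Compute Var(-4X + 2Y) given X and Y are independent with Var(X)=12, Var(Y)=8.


Independence => Cov(X,Y)=0
Var(-4X + 2Y) = (-4)^2*Var(X) + 2^2*Var(Y)
= 16*12 + 4*8 = 224

224


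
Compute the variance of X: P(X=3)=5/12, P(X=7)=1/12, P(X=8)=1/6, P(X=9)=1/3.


E[X] = 37/6, E[X^2] = 91/2
Var(X) = E[X^2] - (E[X])^2 = 91/2 - (37/6)^2 = 269/36

269/36


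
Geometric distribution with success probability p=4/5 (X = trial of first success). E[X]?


For geometric (trials until first success), E[X] = 1/p = 1/(4/5) = 5/4

5/4


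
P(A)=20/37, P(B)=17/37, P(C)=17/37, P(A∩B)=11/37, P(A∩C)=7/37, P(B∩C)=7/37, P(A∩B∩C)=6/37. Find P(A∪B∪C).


P(A∪B∪C) = P(A)+P(B)+P(C) - P(AB)-P(AC)-P(BC) + P(ABC)
= 20/37+17/37+17/37 - 11/37-7/37-7/37 + 6/37
= 35/37

35/37


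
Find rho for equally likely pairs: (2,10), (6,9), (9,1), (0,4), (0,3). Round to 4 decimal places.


Cov(X,Y) = -1.7600, Var(X) = 12.6400, Var(Y) = 12.2400
rho = Cov/(sqrt(VarX)*sqrt(VarY)) = -0.1415

-0.1415


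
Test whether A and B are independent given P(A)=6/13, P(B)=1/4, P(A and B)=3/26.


P(A)*P(B) = 6/13*1/4 = 3/26
P(A∩B) = 3/26, which equals P(A)P(B), so independent

Yes, A and B are independent


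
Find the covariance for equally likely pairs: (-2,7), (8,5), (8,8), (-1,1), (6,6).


E[X]=19/5, E[Y]=27/5, E[XY]=25
Cov(X,Y) = E[XY] - E[X]E[Y] = 25 - 19/5*27/5 = 112/25

112/25


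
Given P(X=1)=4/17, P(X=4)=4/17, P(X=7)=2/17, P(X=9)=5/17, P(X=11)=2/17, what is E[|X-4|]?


E[|X-4|] = sum(g(x)*P(x))
= 3*4/17 + 0*4/17 + 3*2/17 + 5*5/17 + 7*2/17
= 57/17

57/17


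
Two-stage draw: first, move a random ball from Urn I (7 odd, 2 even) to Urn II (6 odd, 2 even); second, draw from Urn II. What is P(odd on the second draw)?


P(transfer odd) = 7/9; P(transfer even) = 2/9
If odd transferred: Urn II has 7 odd of 9, so P(odd|odd moved) = 7/9
If even transferred: Urn II has 6 odd of 9, so P(odd|even moved) = 2/3
By total probability: P(odd) = 7/9*7/9 + 2/9*2/3 = 61/81

61/81


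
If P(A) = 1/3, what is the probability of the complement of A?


P(A') = 1 - P(A) = 1 - 1/3 = 2/3

2/3


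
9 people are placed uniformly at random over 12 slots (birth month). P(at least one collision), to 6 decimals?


P(all different) = prod((12-i)/12 for i=0..8) = 0.015472
P(at least one match) = 1 - 0.015472 = 0.984528

0.984528


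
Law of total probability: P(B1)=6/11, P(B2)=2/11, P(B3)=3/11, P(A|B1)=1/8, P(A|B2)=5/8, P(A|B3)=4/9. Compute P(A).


P(A) = P(A|B1)P(B1) + P(A|B2)P(B2) + P(A|B3)P(B3)
= 1/8*6/11 + 5/8*2/11 + 4/9*3/11
= 3/44 + 5/44 + 4/33 = 10/33

10/33


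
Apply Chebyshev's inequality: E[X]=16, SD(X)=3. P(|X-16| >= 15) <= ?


k = 15/3 = 5
Chebyshev: P(|X-mu| >= k*sigma) <= 1/k^2 = 1/5^2 = 1/25

1/25


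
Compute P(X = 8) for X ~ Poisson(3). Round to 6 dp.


P(X=8) = e^(-3) * 3^8 / 8!
≈ 0.04978706837 * 6561 / 40320
≈ 0.008102

0.008102


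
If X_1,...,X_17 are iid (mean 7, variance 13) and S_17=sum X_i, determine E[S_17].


E[S_n] = n*E[X_1] = 17*7 = 119

119


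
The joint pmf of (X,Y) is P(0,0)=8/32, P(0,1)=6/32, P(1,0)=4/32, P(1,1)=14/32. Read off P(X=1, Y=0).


Read from table: P(X=1, Y=0) = 4/32 = 1/8

1/8


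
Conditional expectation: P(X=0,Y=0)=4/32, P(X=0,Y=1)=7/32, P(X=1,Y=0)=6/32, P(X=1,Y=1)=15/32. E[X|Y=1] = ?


P(Y=1) = 22/32
E[X|Y=1] = (0*7 + 1*15)/22 = 15/22

15/22


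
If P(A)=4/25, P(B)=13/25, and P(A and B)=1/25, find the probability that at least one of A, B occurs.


P(A∪B) = P(A) + P(B) - P(A∩B)
= 4/25 + 13/25 - 1/25 = 16/25

16/25


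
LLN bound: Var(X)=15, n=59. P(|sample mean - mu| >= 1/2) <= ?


Var(Xbar) = Var(X)/n = 15/59
Chebyshev: P(|Xbar-mu| >= 1/2) <= Var(Xbar)/(1/2)^2 = (15/59)/(1/4) = 60/59
Bound exceeds 1, so trivial bound: 1

1


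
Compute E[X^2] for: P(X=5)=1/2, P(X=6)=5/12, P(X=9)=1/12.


E[X^2] = sum(x^2 * P(x))
= 25*1/2 + 36*5/12 + 81*1/12
= 137/4

137/4


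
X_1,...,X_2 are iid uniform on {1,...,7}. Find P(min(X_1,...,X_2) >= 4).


P(min >= 4) = P(all X_i >= 4) = (P(X_1 >= 4))^2
= (4/7)^2 = 16/49

16/49


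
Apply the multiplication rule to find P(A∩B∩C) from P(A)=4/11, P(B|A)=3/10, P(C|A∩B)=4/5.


P(A∩B∩C) = P(A) * P(B|A) * P(C|A∩B)
= 4/11 * 3/10 * 4/5
= 6/55 * 4/5 = 24/275

24/275


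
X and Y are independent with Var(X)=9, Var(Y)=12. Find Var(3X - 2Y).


Independence => Cov(X,Y)=0
Var(3X - 2Y) = 3^2*Var(X) + (-2)^2*Var(Y)
= 9*9 + 4*12 = 129

129


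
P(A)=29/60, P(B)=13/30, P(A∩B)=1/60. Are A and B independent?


P(A)*P(B) = 29/60*13/30 = 377/1800
P(A∩B) = 1/60 != 377/1800, so not independent

No, A and B are not independent


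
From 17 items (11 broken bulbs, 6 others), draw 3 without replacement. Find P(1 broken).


P(X=1) = C(11,1)*C(6,2) / C(17,3)
= 11*15 / 680
= 165/680 = 33/136

33/136


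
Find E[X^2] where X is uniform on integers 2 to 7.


E[X^2] = (1/6) * sum(x^2 for x=2..7)
= 139/6

139/6


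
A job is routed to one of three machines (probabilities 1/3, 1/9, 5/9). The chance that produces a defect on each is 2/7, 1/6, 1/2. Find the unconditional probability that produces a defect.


P(A) = P(A|B1)P(B1) + P(A|B2)P(B2) + P(A|B3)P(B3)
= 2/7*1/3 + 1/6*1/9 + 1/2*5/9
= 2/21 + 1/54 + 5/18 = 74/189

74/189


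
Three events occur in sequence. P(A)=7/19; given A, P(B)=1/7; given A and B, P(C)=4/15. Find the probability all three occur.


P(A∩B∩C) = P(A) * P(B|A) * P(C|A∩B)
= 7/19 * 1/7 * 4/15
= 1/19 * 4/15 = 4/285

4/285


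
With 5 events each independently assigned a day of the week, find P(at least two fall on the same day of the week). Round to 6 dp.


P(all different) = prod((7-i)/7 for i=0..4) = 0.149938
P(at least one match) = 1 - 0.149938 = 0.850062

0.850062


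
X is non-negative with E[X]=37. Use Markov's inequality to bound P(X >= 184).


Markov: P(X >= a) <= E[X]/a
P(X >= 184) <= 37/184

37/184


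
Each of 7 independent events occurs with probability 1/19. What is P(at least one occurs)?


P(at least one) = 1 - P(none)
P(none) = (1 - 1/19)^7 = (18/19)^7 = 612220032/893871739
P(at least one) = 1 - 612220032/893871739 = 281651707/893871739

281651707/893871739


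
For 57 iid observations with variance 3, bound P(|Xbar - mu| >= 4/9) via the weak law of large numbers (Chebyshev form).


Var(Xbar) = Var(X)/n = 3/57
Chebyshev: P(|Xbar-mu| >= 4/9) <= Var(Xbar)/(4/9)^2 = (1/19)/(16/81) = 81/304

81/304


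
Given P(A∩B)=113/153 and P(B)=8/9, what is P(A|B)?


P(A|B) = P(A∩B)/P(B) = (113/153)/(136/153) = 113/136

113/136


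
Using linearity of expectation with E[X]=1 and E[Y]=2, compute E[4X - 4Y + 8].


E[4X - 4Y + 8] = 4*E[X] - 4*E[Y] + 8
= (4)*(1) + (-4)*(2) + (8)
= 4 - 8 + 8 = 4

4


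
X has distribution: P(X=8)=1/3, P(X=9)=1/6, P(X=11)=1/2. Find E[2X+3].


E[2X+3] = sum(g(x)*P(x))
= 19*1/3 + 21*1/6 + 25*1/2
= 67/3

67/3


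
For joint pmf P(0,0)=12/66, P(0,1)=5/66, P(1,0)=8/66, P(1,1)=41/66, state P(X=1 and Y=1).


Read from table: P(X=1, Y=1) = 41/66

41/66


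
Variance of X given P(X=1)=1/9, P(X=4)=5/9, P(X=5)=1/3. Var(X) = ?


E[X] = 4, E[X^2] = 52/3
Var(X) = E[X^2] - (E[X])^2 = 52/3 - (4)^2 = 4/3

4/3


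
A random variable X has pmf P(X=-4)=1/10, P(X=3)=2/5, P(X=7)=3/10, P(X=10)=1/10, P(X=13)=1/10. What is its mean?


E[X] = sum(x * P(x))
= -4*1/10 + 3*2/5 + 7*3/10 + 10*1/10 + 13*1/10
= 26/5

26/5


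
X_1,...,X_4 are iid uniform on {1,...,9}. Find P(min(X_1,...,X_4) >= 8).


P(min >= 8) = P(all X_i >= 8) = (P(X_1 >= 8))^4
= (2/9)^4 = 16/6561

16/6561


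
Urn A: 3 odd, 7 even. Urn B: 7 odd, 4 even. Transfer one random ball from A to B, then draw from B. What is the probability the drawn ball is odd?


P(transfer odd) = 3/10; P(transfer even) = 7/10
If odd transferred: Urn II has 8 odd of 12, so P(odd|odd moved) = 2/3
If even transferred: Urn II has 7 odd of 12, so P(odd|even moved) = 7/12
By total probability: P(odd) = 3/10*2/3 + 7/10*7/12 = 73/120

73/120


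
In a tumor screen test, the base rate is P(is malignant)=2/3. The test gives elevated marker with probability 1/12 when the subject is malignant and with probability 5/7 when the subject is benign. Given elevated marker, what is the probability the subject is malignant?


P(A) = P(A|B)P(B) + P(A|B')P(B') = 1/12*2/3 + 5/7*1/3 = 37/126
P(B|A) = P(A|B)P(B)/P(A) = (1/18)/(37/126) = 7/37

7/37


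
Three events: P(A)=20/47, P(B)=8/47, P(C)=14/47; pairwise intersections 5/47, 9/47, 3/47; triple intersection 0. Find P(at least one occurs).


P(A∪B∪C) = P(A)+P(B)+P(C) - P(AB)-P(AC)-P(BC) + P(ABC)
= 20/47+8/47+14/47 - 5/47-9/47-3/47 + 0
= 25/47

25/47


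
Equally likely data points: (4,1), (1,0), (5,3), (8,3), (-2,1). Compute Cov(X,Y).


E[X]=16/5, E[Y]=8/5, E[XY]=41/5
Cov(X,Y) = E[XY] - E[X]E[Y] = 41/5 - 16/5*8/5 = 77/25

77/25


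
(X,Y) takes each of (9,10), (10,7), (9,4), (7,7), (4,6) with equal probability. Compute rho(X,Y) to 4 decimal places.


Cov(X,Y) = 0.7600, Var(X) = 4.5600, Var(Y) = 3.7600
rho = Cov/(sqrt(VarX)*sqrt(VarY)) = 0.1835

0.1835


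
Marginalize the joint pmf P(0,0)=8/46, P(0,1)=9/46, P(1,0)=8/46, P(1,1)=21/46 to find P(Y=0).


P(Y=0) = P(0,0)+P(1,0) = 8/46 + 8/46 = 16/46 = 8/23

8/23


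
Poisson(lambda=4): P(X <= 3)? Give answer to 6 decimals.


P(X<=3) = e^(-4)*4^0/0! + e^(-4)*4^1/1! + e^(-4)*4^2/2! + e^(-4)*4^3/3!
≈ 0.0183156389 + 0.0732625556 + 0.1465251111 + 0.1953668148
= 0.4334701204
≈ 0.433470

0.433470


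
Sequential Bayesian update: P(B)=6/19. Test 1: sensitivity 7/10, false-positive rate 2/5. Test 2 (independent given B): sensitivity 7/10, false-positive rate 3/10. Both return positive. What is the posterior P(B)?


After test 1: P(+) = 7/10*6/19 + 2/5*13/19 = 47/95
P(B|+) = (21/95)/(47/95) = 21/47
After test 2 (use post1 as new prior): P(+) = 7/10*21/47 + 3/10*26/47 = 45/94
P(B|+,+) = (147/470)/(45/94) = 49/75

49/75


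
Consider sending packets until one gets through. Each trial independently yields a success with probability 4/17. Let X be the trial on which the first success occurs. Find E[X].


For geometric (trials until first success), E[X] = 1/p = 1/(4/17) = 17/4

17/4


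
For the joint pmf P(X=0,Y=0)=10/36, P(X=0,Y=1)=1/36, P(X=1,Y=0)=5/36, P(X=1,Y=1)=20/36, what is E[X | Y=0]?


P(Y=0) = 15/36
E[X|Y=0] = (0*10 + 1*5)/15 = 5/15 = 1/3

1/3


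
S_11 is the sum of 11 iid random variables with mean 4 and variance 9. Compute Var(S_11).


By independence, Var(S_n) = n*Var(X_1) = 11*9 = 99

99


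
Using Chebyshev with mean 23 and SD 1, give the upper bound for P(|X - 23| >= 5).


k = 5/1 = 5
Chebyshev: P(|X-mu| >= k*sigma) <= 1/k^2 = 1/5^2 = 1/25

1/25


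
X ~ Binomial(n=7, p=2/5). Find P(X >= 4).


P(X>=4) = P(X=4) + P(X=5) + P(X=6) + P(X=7)
= 3024/15625 + 6048/78125 + 1344/78125 + 128/78125
= 4528/15625

4528/15625


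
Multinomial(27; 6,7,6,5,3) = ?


27! = 10888869450418352160768000000
Denominator: 6!=720 * 7!=5040 * 6!=720 * 5!=120 * 3!=6
Coefficient = 10888869450418352160768000000 / 1881169920000 = 5788349757590400

5788349757590400


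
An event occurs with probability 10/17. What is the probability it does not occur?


P(A') = 1 - P(A) = 1 - 10/17 = 7/17

7/17


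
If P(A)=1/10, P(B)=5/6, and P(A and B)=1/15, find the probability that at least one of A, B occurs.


P(A∪B) = P(A) + P(B) - P(A∩B)
= 1/10 + 5/6 - 1/15 = 13/15

13/15


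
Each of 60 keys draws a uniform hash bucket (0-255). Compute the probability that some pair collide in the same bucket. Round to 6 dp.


P(all different) = prod((256-i)/256 for i=0..59) = 0.000541
P(at least one match) = 1 - 0.000541 = 0.999459

0.999459


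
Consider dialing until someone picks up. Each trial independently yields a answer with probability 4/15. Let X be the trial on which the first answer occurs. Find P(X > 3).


P(X > 3) = P(first 3 trials all fail) = (1-p)^3 = (11/15)^3 = 1331/3375

1331/3375


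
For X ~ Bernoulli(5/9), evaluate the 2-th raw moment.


For Bernoulli: X in {0,1}
E[X^2] = 0^2*(1-5/9) + 1^2*5/9 = 5/9

5/9


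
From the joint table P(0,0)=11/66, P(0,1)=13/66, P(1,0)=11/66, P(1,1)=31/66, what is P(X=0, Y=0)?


Read from table: P(X=0, Y=0) = 11/66 = 1/6

1/6


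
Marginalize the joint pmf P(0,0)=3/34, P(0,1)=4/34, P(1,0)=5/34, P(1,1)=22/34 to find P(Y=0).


P(Y=0) = P(0,0)+P(1,0) = 3/34 + 5/34 = 8/34 = 4/17

4/17


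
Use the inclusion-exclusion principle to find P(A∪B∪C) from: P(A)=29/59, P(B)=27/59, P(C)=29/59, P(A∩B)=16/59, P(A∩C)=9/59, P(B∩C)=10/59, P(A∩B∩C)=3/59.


P(A∪B∪C) = P(A)+P(B)+P(C) - P(AB)-P(AC)-P(BC) + P(ABC)
= 29/59+27/59+29/59 - 16/59-9/59-10/59 + 3/59
= 53/59

53/59


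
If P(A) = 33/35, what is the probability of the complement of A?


P(A') = 1 - P(A) = 1 - 33/35 = 2/35

2/35


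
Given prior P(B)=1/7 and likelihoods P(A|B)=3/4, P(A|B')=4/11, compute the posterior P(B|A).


P(A) = P(A|B)P(B) + P(A|B')P(B') = 3/4*1/7 + 4/11*6/7 = 129/308
P(B|A) = P(A|B)P(B)/P(A) = (3/28)/(129/308) = 11/43

11/43


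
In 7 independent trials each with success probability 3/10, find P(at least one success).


P(at least one) = 1 - P(none)
P(none) = (1 - 3/10)^7 = (7/10)^7 = 823543/10000000
P(at least one) = 1 - 823543/10000000 = 9176457/10000000

9176457/10000000


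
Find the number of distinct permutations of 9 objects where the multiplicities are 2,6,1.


9! = 362880
Denominator: 2!=2 * 6!=720 * 1!=1
Coefficient = 362880 / 1440 = 252

252


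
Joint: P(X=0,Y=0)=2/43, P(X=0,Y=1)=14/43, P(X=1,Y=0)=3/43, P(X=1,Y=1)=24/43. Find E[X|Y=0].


P(Y=0) = 5/43
E[X|Y=0] = (0*2 + 1*3)/5 = 3/5

3/5


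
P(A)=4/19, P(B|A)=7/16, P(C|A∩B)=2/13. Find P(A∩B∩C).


P(A∩B∩C) = P(A) * P(B|A) * P(C|A∩B)
= 4/19 * 7/16 * 2/13
= 7/76 * 2/13 = 7/494

7/494


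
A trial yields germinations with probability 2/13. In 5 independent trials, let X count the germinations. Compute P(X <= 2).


P(X<=2) = P(X=0) + P(X=1) + P(X=2)
= 161051/371293 + 146410/371293 + 53240/371293
= 360701/371293

360701/371293


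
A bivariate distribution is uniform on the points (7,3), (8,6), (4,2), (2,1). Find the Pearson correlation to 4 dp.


Cov(X,Y) = 4.0000, Var(X) = 5.6875, Var(Y) = 3.5000
rho = Cov/(sqrt(VarX)*sqrt(VarY)) = 0.8965

0.8965


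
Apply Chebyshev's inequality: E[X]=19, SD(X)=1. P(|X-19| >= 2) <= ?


k = 2/1 = 2
Chebyshev: P(|X-mu| >= k*sigma) <= 1/k^2 = 1/2^2 = 1/4

1/4


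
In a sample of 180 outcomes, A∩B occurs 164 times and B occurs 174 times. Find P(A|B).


P(A|B) = P(A∩B)/P(B) = (164/180)/(174/180) = 164/174 = 82/87

82/87


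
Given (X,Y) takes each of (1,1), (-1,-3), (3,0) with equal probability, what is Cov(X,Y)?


E[X]=1, E[Y]=-2/3, E[XY]=4/3
Cov(X,Y) = E[XY] - E[X]E[Y] = 4/3 - 1*-2/3 = 2

2


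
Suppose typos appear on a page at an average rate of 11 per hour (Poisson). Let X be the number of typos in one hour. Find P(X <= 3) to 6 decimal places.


P(X<=3) = e^(-11)*11^0/0! + e^(-11)*11^1/1! + e^(-11)*11^2/2! + e^(-11)*11^3/3!
≈ 0.0000167017 + 0.0001837187 + 0.0010104529 + 0.0037049940
= 0.0049158673
≈ 0.004916

0.004916


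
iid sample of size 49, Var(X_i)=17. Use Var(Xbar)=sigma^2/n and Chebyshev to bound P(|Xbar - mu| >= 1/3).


Var(Xbar) = Var(X)/n = 17/49
Chebyshev: P(|Xbar-mu| >= 1/3) <= Var(Xbar)/(1/3)^2 = (17/49)/(1/9) = 153/49
Bound exceeds 1, so trivial bound: 1

1


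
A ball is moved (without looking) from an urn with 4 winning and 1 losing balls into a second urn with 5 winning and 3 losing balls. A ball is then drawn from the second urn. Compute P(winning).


P(transfer winning) = 4/5; P(transfer losing) = 1/5
If winning transferred: Urn II has 6 winning of 9, so P(winning|winning moved) = 2/3
If losing transferred: Urn II has 5 winning of 9, so P(winning|losing moved) = 5/9
By total probability: P(winning) = 4/5*2/3 + 1/5*5/9 = 29/45

29/45


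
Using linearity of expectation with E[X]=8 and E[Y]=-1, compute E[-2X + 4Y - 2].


E[-2X + 4Y - 2] = -2*E[X] + 4*E[Y] - 2
= (-2)*(8) + (4)*(-1) + (-2)
= -16 - 4 - 2 = -22

-22


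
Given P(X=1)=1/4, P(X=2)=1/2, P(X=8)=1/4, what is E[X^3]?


E[X^3] = sum(g(x)*P(x))
= 1*1/4 + 8*1/2 + 512*1/4
= 529/4

529/4


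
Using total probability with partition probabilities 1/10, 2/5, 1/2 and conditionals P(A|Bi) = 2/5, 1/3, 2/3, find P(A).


P(A) = P(A|B1)P(B1) + P(A|B2)P(B2) + P(A|B3)P(B3)
= 2/5*1/10 + 1/3*2/5 + 2/3*1/2
= 1/25 + 2/15 + 1/3 = 38/75

38/75


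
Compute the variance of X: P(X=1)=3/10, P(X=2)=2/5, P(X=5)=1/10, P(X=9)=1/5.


E[X] = 17/5, E[X^2] = 103/5
Var(X) = E[X^2] - (E[X])^2 = 103/5 - (17/5)^2 = 226/25

226/25
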